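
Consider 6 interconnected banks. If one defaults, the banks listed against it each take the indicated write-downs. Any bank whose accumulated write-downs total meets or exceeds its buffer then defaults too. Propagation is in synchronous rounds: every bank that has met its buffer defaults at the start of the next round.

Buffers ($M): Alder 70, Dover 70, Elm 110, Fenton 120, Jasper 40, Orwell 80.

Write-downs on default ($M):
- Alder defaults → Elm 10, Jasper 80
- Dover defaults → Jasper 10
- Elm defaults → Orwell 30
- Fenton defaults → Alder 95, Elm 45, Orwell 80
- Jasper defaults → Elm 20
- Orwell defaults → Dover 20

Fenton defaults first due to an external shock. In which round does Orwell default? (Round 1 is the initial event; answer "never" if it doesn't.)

Round 1 — Fenton defaults (initial).
  Alder: +95 → 95 ≥ 70
  Elm: +45 → 45 < 110
  Orwell: +80 → 80 ≥ 80
Round 2 — Alder, Orwell default.
  Dover: +20 → 20 < 70
  Elm: +10 → 55 < 110
  Jasper: +80 → 80 ≥ 40
Round 3 — Jasper defaults.
  Elm: +20 → 75 < 110
No further defaults.

2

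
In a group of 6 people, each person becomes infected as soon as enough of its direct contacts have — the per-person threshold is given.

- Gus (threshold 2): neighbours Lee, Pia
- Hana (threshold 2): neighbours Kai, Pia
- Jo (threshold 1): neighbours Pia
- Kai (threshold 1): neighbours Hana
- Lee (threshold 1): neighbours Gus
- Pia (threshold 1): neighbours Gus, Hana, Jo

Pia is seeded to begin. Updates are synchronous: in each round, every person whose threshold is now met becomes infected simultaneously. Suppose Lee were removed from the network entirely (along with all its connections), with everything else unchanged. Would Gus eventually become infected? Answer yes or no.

no

With Lee removed:
Round 1 — Pia becomes infected (initial).
Round 2 — checking thresholds:
  Gus: 1 of 1 neighbours < 2, holds.
  Hana: 1 of 2 neighbours < 2, holds.
  Jo: 1 of 1 neighbours ≥ 1, becomes infected.
Round 3 — no new infections; cascade stops.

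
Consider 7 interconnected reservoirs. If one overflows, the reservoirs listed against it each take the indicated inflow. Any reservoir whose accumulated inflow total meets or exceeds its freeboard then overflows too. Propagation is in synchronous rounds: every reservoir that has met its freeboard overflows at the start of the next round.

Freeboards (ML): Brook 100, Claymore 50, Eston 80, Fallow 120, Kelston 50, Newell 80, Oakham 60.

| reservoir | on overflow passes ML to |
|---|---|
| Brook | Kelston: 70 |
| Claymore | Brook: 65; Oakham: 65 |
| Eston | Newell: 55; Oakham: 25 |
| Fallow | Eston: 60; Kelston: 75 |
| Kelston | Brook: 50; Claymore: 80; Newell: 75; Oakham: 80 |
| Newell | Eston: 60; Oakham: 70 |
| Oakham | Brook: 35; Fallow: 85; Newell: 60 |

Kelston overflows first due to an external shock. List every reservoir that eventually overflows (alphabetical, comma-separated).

Round 1 — Kelston overflows (initial).
  Brook: +50 → 50 < 100
  Claymore: +80 → 80 ≥ 50
  Newell: +75 → 75 < 80
  Oakham: +80 → 80 ≥ 60
Round 2 — Claymore, Oakham overflow.
  Brook: +65+35 → 150 ≥ 100
  Fallow: +85 → 85 < 120
  Newell: +60 → 135 ≥ 80
Round 3 — Brook, Newell overflow.
  Eston: +60 → 60 < 80
No further overflows.

Brook, Claymore, Kelston, Newell, Oakham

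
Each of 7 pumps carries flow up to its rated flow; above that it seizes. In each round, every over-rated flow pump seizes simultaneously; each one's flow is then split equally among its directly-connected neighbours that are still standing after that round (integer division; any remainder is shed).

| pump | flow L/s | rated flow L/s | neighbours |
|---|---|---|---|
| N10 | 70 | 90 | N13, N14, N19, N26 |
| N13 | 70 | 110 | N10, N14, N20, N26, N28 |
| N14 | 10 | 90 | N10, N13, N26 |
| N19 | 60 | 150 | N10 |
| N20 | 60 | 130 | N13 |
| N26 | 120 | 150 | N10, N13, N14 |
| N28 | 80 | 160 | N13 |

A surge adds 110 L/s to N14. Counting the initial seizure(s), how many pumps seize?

Round 1 — N14 at 120 > 90. N14 seizes.
  N14 sheds 120 L/s to N10, N13, N26: 40 each.
    N10: 70+40 = 110 > 90
    N13: 70+40 = 110 ≤ 110
    N26: 120+40 = 160 > 150
Round 2 — N10, N26 seize.
  N10 sheds 110 L/s to N13, N19: 55 each.
    N13: 110+55 = 165 > 110
    N19: 60+55 = 115 ≤ 150
  N26 sheds 160 L/s to N13: 160 each.
    N13: 165+160 = 325 > 110
Round 3 — N13 seizes.
  N13 sheds 325 L/s to N20, N28: 162 each (1 lost).
    N20: 60+162 = 222 > 130
    N28: 80+162 = 242 > 160
Round 4 — N20, N28 seize.
  N20 sheds 222 L/s: no online neighbours, lost.
  N28 sheds 242 L/s: no online neighbours, lost.
No further seizures.

6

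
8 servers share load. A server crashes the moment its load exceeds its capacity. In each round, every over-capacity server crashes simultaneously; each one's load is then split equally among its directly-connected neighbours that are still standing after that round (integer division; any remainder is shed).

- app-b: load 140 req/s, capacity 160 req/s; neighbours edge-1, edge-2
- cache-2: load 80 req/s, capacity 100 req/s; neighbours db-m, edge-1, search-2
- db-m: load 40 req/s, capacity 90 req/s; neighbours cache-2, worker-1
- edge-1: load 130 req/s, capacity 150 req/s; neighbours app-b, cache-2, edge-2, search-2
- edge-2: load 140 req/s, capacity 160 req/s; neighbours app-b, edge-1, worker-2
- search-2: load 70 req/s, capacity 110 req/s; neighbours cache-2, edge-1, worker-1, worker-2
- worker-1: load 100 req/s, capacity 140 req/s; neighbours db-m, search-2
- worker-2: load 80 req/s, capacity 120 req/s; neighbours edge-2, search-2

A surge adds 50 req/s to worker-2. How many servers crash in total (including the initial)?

8

Round 1 — worker-2 at 130 > 120. worker-2 crashes.
  worker-2 sheds 130 req/s to edge-2, search-2: 65 each.
    edge-2: 140+65 = 205 > 160
    search-2: 70+65 = 135 > 110
Round 2 — edge-2, search-2 crash.
  edge-2 sheds 205 req/s to app-b, edge-1: 102 each (1 lost).
    app-b: 140+102 = 242 > 160
    edge-1: 130+102 = 232 > 150
  search-2 sheds 135 req/s to cache-2, edge-1, worker-1: 45 each.
    cache-2: 80+45 = 125 > 100
    edge-1: 232+45 = 277 > 150
    worker-1: 100+45 = 145 > 140
Round 3 — app-b, cache-2, edge-1, worker-1 crash.
  app-b sheds 242 req/s: no online neighbours, lost.
  cache-2 sheds 125 req/s to db-m: 125 each.
    db-m: 40+125 = 165 > 90
  edge-1 sheds 277 req/s: no online neighbours, lost.
  worker-1 sheds 145 req/s to db-m: 145 each.
    db-m: 165+145 = 310 > 90
Round 4 — db-m crashes.
  db-m sheds 310 req/s: no online neighbours, lost.
No further crashes.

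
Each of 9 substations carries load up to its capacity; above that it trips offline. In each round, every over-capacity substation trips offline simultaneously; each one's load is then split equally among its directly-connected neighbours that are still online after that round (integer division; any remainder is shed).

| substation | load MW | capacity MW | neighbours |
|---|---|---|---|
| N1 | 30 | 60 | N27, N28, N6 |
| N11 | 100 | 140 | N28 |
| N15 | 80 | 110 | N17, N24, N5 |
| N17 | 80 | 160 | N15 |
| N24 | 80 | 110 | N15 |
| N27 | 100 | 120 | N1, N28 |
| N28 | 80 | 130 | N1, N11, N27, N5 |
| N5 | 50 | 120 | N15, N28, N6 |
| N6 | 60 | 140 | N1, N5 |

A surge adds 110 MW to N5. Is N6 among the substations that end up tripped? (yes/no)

yes

Round 1 — N5 at 160 > 120. N5 trips offline.
  N5 sheds 160 MW to N15, N28, N6: 53 each (1 lost).
    N15: 80+53 = 133 > 110
    N28: 80+53 = 133 > 130
    N6: 60+53 = 113 ≤ 140
Round 2 — N15, N28 trip offline.
  N15 sheds 133 MW to N17, N24: 66 each (1 lost).
    N17: 80+66 = 146 ≤ 160
    N24: 80+66 = 146 > 110
  N28 sheds 133 MW to N1, N11, N27: 44 each (1 lost).
    N1: 30+44 = 74 > 60
    N11: 100+44 = 144 > 140
    N27: 100+44 = 144 > 120
Round 3 — N1, N11, N24, N27 trip offline.
  N1 sheds 74 MW to N6: 74 each.
    N6: 113+74 = 187 > 140
  N11 sheds 144 MW: no online neighbours, lost.
  N24 sheds 146 MW: no online neighbours, lost.
  N27 sheds 144 MW: no online neighbours, lost.
Round 4 — N6 trips offline.
  N6 sheds 187 MW: no online neighbours, lost.
No further trips.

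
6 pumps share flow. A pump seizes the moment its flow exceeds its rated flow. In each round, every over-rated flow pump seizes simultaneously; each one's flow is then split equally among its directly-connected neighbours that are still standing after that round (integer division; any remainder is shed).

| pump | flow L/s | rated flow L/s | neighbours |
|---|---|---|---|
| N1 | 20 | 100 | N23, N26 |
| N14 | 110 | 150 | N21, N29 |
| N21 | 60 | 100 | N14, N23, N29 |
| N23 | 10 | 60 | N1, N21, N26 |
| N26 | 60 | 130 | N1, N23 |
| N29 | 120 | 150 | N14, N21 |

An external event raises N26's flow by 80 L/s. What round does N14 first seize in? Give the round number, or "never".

Round 1 — N26 at 140 > 130. N26 seizes.
  N26 sheds 140 L/s to N1, N23: 70 each.
    N1: 20+70 = 90 ≤ 100
    N23: 10+70 = 80 > 60
Round 2 — N23 seizes.
  N23 sheds 80 L/s to N1, N21: 40 each.
    N1: 90+40 = 130 > 100
    N21: 60+40 = 100 ≤ 100
Round 3 — N1 seizes.
  N1 sheds 130 L/s: no online neighbours, lost.
No further seizures.

never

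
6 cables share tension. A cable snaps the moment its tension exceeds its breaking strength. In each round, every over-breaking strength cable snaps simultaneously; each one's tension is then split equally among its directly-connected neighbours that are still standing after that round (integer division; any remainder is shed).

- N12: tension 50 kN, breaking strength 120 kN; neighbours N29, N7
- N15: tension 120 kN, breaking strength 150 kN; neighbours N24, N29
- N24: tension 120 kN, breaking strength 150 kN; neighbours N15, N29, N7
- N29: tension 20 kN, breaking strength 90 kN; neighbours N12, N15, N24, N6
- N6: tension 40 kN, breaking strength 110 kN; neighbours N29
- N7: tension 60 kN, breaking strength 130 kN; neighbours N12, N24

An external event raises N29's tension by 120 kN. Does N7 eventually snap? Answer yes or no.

Round 1 — N29 at 140 > 90. N29 snaps.
  N29 sheds 140 kN to N12, N15, N24, N6: 35 each.
    N12: 50+35 = 85 ≤ 120
    N15: 120+35 = 155 > 150
    N24: 120+35 = 155 > 150
    N6: 40+35 = 75 ≤ 110
Round 2 — N15, N24 snap.
  N15 sheds 155 kN: no online neighbours, lost.
  N24 sheds 155 kN to N7: 155 each.
    N7: 60+155 = 215 > 130
Round 3 — N7 snaps.
  N7 sheds 215 kN to N12: 215 each.
    N12: 85+215 = 300 > 120
Round 4 — N12 snaps.
  N12 sheds 300 kN: no online neighbours, lost.
No further breaks.

yes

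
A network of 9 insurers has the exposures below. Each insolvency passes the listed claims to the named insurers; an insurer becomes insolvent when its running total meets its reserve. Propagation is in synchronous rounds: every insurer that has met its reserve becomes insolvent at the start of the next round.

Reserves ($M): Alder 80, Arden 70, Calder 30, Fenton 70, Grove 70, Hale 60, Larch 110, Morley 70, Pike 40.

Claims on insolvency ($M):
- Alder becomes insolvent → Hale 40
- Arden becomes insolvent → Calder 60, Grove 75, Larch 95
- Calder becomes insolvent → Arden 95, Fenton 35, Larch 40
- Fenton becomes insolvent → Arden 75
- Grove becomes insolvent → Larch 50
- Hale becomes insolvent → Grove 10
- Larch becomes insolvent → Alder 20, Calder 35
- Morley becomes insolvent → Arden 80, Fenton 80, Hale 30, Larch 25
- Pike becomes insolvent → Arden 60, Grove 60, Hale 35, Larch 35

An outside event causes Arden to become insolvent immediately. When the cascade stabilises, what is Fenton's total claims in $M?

35

Round 1 — Arden becomes insolvent (initial).
  Calder: +60 → 60 ≥ 30
  Grove: +75 → 75 ≥ 70
  Larch: +95 → 95 < 110
Round 2 — Calder, Grove become insolvent.
  Fenton: +35 → 35 < 70
  Larch: +40+50 → 185 ≥ 110
Round 3 — Larch becomes insolvent.
  Alder: +20 → 20 < 80
No further insolvencies.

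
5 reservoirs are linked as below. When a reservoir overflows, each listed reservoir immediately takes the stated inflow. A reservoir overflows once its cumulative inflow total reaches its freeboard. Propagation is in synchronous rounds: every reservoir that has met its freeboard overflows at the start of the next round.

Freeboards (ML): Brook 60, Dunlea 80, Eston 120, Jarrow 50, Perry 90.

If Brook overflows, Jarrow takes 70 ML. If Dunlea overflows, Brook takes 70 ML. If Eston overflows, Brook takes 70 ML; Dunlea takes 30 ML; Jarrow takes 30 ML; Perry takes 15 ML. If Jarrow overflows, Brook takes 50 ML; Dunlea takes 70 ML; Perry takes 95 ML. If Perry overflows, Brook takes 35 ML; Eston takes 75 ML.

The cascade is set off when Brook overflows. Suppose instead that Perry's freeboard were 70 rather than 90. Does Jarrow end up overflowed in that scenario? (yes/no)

With Perry's freeboard at 70:
Round 1 — Brook overflows (initial).
  Jarrow: +70 → 70 ≥ 50
Round 2 — Jarrow overflows.
  Dunlea: +70 → 70 < 80
  Perry: +95 → 95 ≥ 70
Round 3 — Perry overflows.
  Eston: +75 → 75 < 120
No further overflows.

yes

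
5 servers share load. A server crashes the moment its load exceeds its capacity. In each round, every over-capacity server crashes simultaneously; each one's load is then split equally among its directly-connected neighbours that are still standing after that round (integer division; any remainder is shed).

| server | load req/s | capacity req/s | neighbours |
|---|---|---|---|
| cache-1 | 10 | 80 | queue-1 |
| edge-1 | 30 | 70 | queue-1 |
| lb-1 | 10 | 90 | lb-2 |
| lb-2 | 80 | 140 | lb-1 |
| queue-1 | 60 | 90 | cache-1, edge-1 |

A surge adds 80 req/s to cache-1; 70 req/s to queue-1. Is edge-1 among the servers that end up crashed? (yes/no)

yes

Round 1 — cache-1 at 90 > 80; queue-1 at 130 > 90. cache-1, queue-1 crash.
  cache-1 sheds 90 req/s: no online neighbours, lost.
  queue-1 sheds 130 req/s to edge-1: 130 each.
    edge-1: 30+130 = 160 > 70
Round 2 — edge-1 crashes.
  edge-1 sheds 160 req/s: no online neighbours, lost.
No further crashes.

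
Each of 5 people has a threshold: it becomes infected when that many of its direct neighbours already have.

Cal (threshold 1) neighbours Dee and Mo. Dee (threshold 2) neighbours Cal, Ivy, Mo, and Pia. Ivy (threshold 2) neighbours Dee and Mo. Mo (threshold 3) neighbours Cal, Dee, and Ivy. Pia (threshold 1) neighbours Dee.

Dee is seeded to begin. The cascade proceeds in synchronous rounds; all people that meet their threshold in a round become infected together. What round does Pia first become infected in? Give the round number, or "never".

Round 1 — Dee becomes infected (initial).
Round 2 — checking thresholds:
  Cal: 1 of 2 neighbours ≥ 1, becomes infected.
  Ivy: 1 of 2 neighbours < 2, below threshold.
  Mo: 1 of 3 neighbours < 3, below threshold.
  Pia: 1 of 1 neighbours ≥ 1, becomes infected.
Round 3 — no new infections; cascade stops.

2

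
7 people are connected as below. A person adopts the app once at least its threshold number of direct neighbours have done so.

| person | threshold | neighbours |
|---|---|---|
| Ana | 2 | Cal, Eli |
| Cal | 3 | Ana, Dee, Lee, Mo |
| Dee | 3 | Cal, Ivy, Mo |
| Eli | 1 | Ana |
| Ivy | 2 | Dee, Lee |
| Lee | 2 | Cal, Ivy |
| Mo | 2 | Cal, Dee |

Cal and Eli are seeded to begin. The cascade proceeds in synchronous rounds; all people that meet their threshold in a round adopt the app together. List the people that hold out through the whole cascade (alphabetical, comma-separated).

Dee, Ivy, Lee, Mo

Round 1 — Cal, Eli adopt the app (initial).
Round 2 — checking thresholds:
  Ana: 2 of 2 neighbours ≥ 2, adopts the app.
  Dee: 1 of 3 neighbours < 3, not yet.
  Lee: 1 of 2 neighbours < 2, not yet.
  Mo: 1 of 2 neighbours < 2, not yet.
Round 3 — no new adoptions; cascade stops.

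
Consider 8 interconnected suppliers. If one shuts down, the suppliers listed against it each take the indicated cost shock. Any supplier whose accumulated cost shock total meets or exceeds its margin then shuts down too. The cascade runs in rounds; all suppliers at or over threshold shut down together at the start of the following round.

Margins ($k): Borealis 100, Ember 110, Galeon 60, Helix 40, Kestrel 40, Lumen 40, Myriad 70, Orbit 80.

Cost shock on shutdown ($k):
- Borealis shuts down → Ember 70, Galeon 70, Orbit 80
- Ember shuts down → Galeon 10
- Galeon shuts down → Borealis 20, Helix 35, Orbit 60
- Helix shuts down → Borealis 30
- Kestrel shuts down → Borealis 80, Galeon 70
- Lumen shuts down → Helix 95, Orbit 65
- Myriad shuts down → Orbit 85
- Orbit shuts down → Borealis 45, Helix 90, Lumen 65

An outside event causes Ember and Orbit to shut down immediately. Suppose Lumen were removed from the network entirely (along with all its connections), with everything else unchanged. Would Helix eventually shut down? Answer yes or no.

With Lumen removed:
Round 1 — Ember, Orbit shut down (initial).
  Borealis: +45 → 45 < 100
  Galeon: +10 → 10 < 60
  Helix: +90 → 90 ≥ 40
Round 2 — Helix shuts down.
  Borealis: +30 → 75 < 100
No further shutdowns.

yes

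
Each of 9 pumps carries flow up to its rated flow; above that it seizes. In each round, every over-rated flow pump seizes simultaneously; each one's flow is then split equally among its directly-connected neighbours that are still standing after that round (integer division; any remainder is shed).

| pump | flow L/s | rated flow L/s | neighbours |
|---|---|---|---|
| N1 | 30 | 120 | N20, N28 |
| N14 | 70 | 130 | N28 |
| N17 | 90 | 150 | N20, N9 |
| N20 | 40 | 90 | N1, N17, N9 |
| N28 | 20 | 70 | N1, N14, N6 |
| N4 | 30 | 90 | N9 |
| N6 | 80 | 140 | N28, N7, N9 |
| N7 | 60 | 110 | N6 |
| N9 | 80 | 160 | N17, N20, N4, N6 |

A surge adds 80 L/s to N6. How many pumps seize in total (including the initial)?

3

Round 1 — N6 at 160 > 140. N6 seizes.
  N6 sheds 160 L/s to N28, N7, N9: 53 each (1 lost).
    N28: 20+53 = 73 > 70
    N7: 60+53 = 113 > 110
    N9: 80+53 = 133 ≤ 160
Round 2 — N28, N7 seize.
  N28 sheds 73 L/s to N1, N14: 36 each (1 lost).
    N1: 30+36 = 66 ≤ 120
    N14: 70+36 = 106 ≤ 130
  N7 sheds 113 L/s: no online neighbours, lost.
No further seizures.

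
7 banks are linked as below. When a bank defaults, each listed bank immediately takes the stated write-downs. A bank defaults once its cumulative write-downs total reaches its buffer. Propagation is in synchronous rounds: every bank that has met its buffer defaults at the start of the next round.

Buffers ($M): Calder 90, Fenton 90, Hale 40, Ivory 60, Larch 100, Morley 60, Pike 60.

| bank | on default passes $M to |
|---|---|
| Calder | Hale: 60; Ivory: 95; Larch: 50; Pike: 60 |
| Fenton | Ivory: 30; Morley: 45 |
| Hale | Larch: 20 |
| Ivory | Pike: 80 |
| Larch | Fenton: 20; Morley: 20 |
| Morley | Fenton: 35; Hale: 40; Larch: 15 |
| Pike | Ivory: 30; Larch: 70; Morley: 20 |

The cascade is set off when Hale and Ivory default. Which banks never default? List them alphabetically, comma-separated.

Calder, Fenton, Larch, Morley

Round 1 — Hale, Ivory default (initial).
  Larch: +20 → 20 < 100
  Pike: +80 → 80 ≥ 60
Round 2 — Pike defaults.
  Larch: +70 → 90 < 100
  Morley: +20 → 20 < 60
No further defaults.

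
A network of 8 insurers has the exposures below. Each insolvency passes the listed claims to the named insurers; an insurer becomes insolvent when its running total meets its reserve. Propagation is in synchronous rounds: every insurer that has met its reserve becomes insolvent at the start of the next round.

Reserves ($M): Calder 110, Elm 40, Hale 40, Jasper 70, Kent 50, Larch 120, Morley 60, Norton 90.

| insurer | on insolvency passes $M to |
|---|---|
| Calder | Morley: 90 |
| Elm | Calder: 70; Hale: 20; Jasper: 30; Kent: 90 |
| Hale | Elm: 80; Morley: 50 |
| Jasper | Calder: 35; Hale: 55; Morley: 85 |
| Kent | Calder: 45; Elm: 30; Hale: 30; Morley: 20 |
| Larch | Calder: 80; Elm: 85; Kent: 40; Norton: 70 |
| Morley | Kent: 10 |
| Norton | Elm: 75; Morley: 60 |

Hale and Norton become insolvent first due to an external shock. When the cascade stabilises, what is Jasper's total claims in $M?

30

Round 1 — Hale, Norton become insolvent (initial).
  Elm: +80+75 → 155 ≥ 40
  Morley: +50+60 → 110 ≥ 60
Round 2 — Elm, Morley become insolvent.
  Calder: +70 → 70 < 110
  Jasper: +30 → 30 < 70
  Kent: +90+10 → 100 ≥ 50
Round 3 — Kent becomes insolvent.
  Calder: +45 → 115 ≥ 110
Round 4 — Calder becomes insolvent.
No further insolvencies.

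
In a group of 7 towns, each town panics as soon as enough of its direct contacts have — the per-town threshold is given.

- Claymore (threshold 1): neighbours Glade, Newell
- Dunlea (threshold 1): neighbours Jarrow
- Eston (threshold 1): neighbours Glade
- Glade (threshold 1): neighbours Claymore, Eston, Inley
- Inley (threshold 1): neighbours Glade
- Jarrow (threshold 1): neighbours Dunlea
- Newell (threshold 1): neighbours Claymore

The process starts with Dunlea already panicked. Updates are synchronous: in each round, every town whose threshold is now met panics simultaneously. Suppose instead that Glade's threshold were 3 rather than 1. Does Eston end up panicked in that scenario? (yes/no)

no

With Glade's threshold at 3:
Round 1 — Dunlea panics (initial).
Round 2 — checking thresholds:
  Jarrow: 1 of 1 neighbours ≥ 1, panics.
Round 3 — no new panics; cascade stops.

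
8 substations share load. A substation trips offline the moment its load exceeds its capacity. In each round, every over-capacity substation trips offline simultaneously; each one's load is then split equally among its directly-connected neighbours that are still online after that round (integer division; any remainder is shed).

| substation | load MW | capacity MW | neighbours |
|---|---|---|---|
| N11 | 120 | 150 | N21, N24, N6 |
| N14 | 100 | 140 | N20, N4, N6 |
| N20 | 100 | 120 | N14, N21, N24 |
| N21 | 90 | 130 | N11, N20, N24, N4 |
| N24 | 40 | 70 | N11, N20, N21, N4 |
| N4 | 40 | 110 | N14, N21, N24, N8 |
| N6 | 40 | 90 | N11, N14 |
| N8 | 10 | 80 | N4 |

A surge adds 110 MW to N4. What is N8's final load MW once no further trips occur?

Round 1 — N4 at 150 > 110. N4 trips offline.
  N4 sheds 150 MW to N14, N21, N24, N8: 37 each (2 lost).
    N14: 100+37 = 137 ≤ 140
    N21: 90+37 = 127 ≤ 130
    N24: 40+37 = 77 > 70
    N8: 10+37 = 47 ≤ 80
Round 2 — N24 trips offline.
  N24 sheds 77 MW to N11, N20, N21: 25 each (2 lost).
    N11: 120+25 = 145 ≤ 150
    N20: 100+25 = 125 > 120
    N21: 127+25 = 152 > 130
Round 3 — N20, N21 trip offline.
  N20 sheds 125 MW to N14: 125 each.
    N14: 137+125 = 262 > 140
  N21 sheds 152 MW to N11: 152 each.
    N11: 145+152 = 297 > 150
Round 4 — N11, N14 trip offline.
  N11 sheds 297 MW to N6: 297 each.
    N6: 40+297 = 337 > 90
  N14 sheds 262 MW to N6: 262 each.
    N6: 337+262 = 599 > 90
Round 5 — N6 trips offline.
  N6 sheds 599 MW: no online neighbours, lost.
No further trips.

47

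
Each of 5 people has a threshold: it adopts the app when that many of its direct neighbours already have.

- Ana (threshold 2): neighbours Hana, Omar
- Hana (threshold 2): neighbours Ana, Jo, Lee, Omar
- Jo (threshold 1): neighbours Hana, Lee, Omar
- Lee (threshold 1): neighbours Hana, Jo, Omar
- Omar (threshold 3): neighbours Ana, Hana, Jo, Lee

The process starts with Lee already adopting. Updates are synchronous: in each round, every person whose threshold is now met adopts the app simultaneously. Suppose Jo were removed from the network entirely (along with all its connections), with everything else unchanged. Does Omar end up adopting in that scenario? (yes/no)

no

With Jo removed:
Round 1 — Lee adopts the app (initial).
Round 2 — no new adoptions; cascade stops.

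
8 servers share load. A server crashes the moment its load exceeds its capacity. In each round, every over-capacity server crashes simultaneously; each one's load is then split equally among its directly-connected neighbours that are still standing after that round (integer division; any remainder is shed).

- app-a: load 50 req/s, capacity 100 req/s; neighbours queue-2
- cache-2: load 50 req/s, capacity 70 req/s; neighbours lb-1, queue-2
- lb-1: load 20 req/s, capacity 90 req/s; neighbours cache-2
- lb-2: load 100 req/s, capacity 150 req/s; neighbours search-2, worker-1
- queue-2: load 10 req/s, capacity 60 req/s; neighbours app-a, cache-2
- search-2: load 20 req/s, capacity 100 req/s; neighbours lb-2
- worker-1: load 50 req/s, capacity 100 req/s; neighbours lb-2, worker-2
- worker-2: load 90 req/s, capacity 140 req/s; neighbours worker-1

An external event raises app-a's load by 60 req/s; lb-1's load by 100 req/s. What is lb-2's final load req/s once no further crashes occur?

100

Round 1 — app-a at 110 > 100; lb-1 at 120 > 90. app-a, lb-1 crash.
  app-a sheds 110 req/s to queue-2: 110 each.
    queue-2: 10+110 = 120 > 60
  lb-1 sheds 120 req/s to cache-2: 120 each.
    cache-2: 50+120 = 170 > 70
Round 2 — cache-2, queue-2 crash.
  cache-2 sheds 170 req/s: no online neighbours, lost.
  queue-2 sheds 120 req/s: no online neighbours, lost.
No further crashes.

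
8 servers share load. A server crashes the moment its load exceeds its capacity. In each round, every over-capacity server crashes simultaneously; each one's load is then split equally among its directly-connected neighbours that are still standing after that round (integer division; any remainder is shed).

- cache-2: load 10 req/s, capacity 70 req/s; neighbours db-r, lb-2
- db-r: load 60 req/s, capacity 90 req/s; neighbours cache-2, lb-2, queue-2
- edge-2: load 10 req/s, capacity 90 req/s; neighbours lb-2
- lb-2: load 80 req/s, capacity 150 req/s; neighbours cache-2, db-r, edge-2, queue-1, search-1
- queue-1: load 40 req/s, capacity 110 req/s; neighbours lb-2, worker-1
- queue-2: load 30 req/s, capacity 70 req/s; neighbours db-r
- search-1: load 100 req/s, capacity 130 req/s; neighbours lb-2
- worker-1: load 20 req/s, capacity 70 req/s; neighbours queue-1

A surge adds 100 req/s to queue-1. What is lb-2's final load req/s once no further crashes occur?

Round 1 — queue-1 at 140 > 110. queue-1 crashes.
  queue-1 sheds 140 req/s to lb-2, worker-1: 70 each.
    lb-2: 80+70 = 150 ≤ 150
    worker-1: 20+70 = 90 > 70
Round 2 — worker-1 crashes.
  worker-1 sheds 90 req/s: no online neighbours, lost.
No further crashes.

150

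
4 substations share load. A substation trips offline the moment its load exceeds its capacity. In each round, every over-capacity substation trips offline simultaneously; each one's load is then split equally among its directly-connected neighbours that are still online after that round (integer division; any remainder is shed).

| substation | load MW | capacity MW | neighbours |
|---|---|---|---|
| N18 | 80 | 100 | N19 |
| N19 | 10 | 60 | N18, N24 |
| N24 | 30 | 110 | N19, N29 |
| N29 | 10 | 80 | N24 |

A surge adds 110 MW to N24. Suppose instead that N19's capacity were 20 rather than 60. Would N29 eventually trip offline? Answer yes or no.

no

With N19's capacity at 20:
Round 1 — N24 at 140 > 110. N24 trips offline.
  N24 sheds 140 MW to N19, N29: 70 each.
    N19: 10+70 = 80 > 20
    N29: 10+70 = 80 ≤ 80
Round 2 — N19 trips offline.
  N19 sheds 80 MW to N18: 80 each.
    N18: 80+80 = 160 > 100
Round 3 — N18 trips offline.
  N18 sheds 160 MW: no online neighbours, lost.
No further trips.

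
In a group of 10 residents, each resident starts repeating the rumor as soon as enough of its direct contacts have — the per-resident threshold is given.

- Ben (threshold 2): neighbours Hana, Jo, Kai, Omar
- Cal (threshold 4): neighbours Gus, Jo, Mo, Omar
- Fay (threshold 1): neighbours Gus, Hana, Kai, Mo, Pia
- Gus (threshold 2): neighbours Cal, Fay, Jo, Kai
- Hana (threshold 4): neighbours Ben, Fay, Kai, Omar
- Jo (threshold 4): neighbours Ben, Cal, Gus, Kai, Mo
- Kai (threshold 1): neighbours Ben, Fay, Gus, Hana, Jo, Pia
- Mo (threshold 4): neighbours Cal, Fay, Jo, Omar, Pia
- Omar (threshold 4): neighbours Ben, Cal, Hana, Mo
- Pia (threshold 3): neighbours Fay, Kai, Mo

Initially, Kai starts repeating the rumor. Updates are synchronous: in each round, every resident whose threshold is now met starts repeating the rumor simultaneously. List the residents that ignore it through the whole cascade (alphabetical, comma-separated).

Ben, Cal, Hana, Jo, Mo, Omar, Pia

Round 1 — Kai starts repeating the rumor (initial).
Round 2 — checking thresholds:
  Ben: 1 of 4 neighbours < 2, holds.
  Fay: 1 of 5 neighbours ≥ 1, starts repeating the rumor.
  Gus: 1 of 4 neighbours < 2, holds.
  Hana: 1 of 4 neighbours < 4, holds.
  Jo: 1 of 5 neighbours < 4, holds.
  Pia: 1 of 3 neighbours < 3, holds.
Round 3 — checking thresholds:
  Ben: 1 of 4 neighbours < 2, holds.
  Gus: 2 of 4 neighbours ≥ 2, starts repeating the rumor.
  Hana: 2 of 4 neighbours < 4, holds.
  Jo: 1 of 5 neighbours < 4, holds.
  Mo: 1 of 5 neighbours < 4, holds.
  Pia: 2 of 3 neighbours < 3, holds.
Round 4 — no new spreads; cascade stops.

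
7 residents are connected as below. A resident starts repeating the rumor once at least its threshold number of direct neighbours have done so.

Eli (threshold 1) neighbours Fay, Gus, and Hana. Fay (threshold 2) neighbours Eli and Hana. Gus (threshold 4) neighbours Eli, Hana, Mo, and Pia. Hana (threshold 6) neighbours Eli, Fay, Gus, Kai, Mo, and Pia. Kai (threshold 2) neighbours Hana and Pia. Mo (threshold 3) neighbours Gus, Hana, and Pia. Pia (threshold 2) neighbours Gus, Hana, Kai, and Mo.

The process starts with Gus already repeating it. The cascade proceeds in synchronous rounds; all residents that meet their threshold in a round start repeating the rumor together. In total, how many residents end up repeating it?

2

Round 1 — Gus starts repeating the rumor (initial).
Round 2 — checking thresholds:
  Eli: 1 of 3 neighbours ≥ 1, starts repeating the rumor.
  Hana: 1 of 6 neighbours < 6, not yet.
  Mo: 1 of 3 neighbours < 3, not yet.
  Pia: 1 of 4 neighbours < 2, not yet.
Round 3 — no new spreads; cascade stops.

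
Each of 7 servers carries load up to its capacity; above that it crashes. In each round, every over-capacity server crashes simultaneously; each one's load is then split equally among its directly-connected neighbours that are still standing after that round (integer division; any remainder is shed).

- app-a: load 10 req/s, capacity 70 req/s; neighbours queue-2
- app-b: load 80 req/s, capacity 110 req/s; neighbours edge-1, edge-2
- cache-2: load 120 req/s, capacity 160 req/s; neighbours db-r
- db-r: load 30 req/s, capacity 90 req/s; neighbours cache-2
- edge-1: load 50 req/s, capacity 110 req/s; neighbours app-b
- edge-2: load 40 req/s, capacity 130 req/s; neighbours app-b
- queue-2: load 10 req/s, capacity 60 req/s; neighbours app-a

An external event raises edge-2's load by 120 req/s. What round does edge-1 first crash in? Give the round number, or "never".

Round 1 — edge-2 at 160 > 130. edge-2 crashes.
  edge-2 sheds 160 req/s to app-b: 160 each.
    app-b: 80+160 = 240 > 110
Round 2 — app-b crashes.
  app-b sheds 240 req/s to edge-1: 240 each.
    edge-1: 50+240 = 290 > 110
Round 3 — edge-1 crashes.
  edge-1 sheds 290 req/s: no online neighbours, lost.
No further crashes.

3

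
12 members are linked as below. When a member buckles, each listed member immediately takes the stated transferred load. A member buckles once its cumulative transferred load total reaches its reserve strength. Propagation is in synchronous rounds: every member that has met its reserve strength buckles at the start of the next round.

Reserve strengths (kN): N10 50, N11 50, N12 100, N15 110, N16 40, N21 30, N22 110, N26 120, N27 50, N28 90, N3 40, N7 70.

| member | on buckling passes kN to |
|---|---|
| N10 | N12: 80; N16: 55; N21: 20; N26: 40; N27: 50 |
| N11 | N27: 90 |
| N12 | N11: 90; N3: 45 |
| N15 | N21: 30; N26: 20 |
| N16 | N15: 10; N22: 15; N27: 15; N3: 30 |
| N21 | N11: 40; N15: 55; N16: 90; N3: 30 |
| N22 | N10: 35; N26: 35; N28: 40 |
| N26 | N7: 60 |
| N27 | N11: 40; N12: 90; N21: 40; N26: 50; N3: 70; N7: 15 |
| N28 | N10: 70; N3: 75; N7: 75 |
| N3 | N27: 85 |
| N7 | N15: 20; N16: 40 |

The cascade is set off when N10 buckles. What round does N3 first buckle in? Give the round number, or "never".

3

Round 1 — N10 buckles (initial).
  N12: +80 → 80 < 100
  N16: +55 → 55 ≥ 40
  N21: +20 → 20 < 30
  N26: +40 → 40 < 120
  N27: +50 → 50 ≥ 50
Round 2 — N16, N27 buckle.
  N11: +40 → 40 < 50
  N12: +90 → 170 ≥ 100
  N15: +10 → 10 < 110
  N21: +40 → 60 ≥ 30
  N22: +15 → 15 < 110
  N26: +50 → 90 < 120
  N3: +30+70 → 100 ≥ 40
  N7: +15 → 15 < 70
Round 3 — N12, N21, N3 buckle.
  N11: +90+40 → 170 ≥ 50
  N15: +55 → 65 < 110
Round 4 — N11 buckles.
No further bucklings.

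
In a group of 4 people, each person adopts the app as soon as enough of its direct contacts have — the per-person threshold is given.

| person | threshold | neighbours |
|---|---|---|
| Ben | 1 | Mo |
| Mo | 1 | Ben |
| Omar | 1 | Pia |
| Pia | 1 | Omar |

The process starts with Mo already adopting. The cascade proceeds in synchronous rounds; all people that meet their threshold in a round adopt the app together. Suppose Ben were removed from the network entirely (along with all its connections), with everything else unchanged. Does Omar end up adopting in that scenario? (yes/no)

no

With Ben removed:
Round 1 — Mo adopts the app (initial).
Round 2 — no new adoptions; cascade stops.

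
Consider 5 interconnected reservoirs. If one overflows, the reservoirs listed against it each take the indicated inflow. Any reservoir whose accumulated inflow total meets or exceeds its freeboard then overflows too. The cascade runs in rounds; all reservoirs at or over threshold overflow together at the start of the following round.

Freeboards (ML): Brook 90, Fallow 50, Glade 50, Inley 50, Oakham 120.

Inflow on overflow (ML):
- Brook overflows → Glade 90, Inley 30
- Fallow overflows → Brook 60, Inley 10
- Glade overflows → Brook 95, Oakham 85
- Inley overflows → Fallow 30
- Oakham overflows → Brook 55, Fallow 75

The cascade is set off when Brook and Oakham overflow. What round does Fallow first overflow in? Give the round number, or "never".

Round 1 — Brook, Oakham overflow (initial).
  Fallow: +75 → 75 ≥ 50
  Glade: +90 → 90 ≥ 50
  Inley: +30 → 30 < 50
Round 2 — Fallow, Glade overflow.
  Inley: +10 → 40 < 50
No further overflows.

2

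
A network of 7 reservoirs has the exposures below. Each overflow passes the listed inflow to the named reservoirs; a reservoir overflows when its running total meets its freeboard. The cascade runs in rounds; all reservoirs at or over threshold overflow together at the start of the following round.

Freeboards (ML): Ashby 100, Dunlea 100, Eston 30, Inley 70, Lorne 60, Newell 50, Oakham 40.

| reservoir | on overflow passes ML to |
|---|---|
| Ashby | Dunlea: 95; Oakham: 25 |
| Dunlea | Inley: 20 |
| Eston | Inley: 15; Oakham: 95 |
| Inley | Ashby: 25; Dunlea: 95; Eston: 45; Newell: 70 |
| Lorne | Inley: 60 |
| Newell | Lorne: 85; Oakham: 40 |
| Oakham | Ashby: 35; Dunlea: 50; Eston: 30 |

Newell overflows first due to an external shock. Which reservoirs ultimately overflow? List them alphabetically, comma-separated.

Round 1 — Newell overflows (initial).
  Lorne: +85 → 85 ≥ 60
  Oakham: +40 → 40 ≥ 40
Round 2 — Lorne, Oakham overflow.
  Ashby: +35 → 35 < 100
  Dunlea: +50 → 50 < 100
  Eston: +30 → 30 ≥ 30
  Inley: +60 → 60 < 70
Round 3 — Eston overflows.
  Inley: +15 → 75 ≥ 70
Round 4 — Inley overflows.
  Ashby: +25 → 60 < 100
  Dunlea: +95 → 145 ≥ 100
Round 5 — Dunlea overflows.
No further overflows.

Dunlea, Eston, Inley, Lorne, Newell, Oakham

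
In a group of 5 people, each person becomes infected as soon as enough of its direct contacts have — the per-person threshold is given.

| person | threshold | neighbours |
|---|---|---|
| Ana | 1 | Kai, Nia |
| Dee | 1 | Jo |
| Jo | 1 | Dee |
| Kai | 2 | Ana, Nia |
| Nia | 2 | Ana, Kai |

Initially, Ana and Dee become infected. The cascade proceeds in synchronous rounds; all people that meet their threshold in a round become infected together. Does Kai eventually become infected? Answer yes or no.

Round 1 — Ana, Dee become infected (initial).
Round 2 — checking thresholds:
  Jo: 1 of 1 neighbours ≥ 1, becomes infected.
  Kai: 1 of 2 neighbours < 2, holds.
  Nia: 1 of 2 neighbours < 2, holds.
Round 3 — no new infections; cascade stops.

no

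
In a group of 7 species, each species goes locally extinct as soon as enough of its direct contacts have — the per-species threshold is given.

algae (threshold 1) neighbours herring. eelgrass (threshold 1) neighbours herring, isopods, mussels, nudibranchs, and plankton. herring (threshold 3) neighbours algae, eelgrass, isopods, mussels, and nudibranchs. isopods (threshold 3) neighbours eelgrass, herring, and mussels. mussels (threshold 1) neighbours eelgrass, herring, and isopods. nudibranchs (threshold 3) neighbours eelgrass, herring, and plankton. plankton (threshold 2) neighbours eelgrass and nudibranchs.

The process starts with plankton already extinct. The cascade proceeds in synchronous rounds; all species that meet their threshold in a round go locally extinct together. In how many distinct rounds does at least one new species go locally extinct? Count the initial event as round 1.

Round 1 — plankton goes locally extinct (initial).
Round 2 — checking thresholds:
  eelgrass: 1 of 5 neighbours ≥ 1, goes locally extinct.
  nudibranchs: 1 of 3 neighbours < 3, holds.
Round 3 — checking thresholds:
  herring: 1 of 5 neighbours < 3, holds.
  isopods: 1 of 3 neighbours < 3, holds.
  mussels: 1 of 3 neighbours ≥ 1, goes locally extinct.
  nudibranchs: 2 of 3 neighbours < 3, holds.
Round 4 — no new extinctions; cascade stops.

3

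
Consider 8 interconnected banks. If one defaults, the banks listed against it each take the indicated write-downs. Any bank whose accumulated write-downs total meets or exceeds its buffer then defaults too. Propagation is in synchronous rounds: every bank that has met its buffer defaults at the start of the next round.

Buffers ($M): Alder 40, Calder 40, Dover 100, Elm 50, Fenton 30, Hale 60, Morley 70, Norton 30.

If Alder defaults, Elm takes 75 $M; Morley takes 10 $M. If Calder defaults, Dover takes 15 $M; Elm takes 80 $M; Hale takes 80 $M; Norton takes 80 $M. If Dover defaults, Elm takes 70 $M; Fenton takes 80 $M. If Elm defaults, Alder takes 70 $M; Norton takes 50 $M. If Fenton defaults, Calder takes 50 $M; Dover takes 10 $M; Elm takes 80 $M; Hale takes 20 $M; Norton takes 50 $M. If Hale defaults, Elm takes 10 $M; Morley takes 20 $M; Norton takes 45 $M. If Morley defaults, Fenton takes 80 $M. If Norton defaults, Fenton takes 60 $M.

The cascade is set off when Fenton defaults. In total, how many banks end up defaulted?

Round 1 — Fenton defaults (initial).
  Calder: +50 → 50 ≥ 40
  Dover: +10 → 10 < 100
  Elm: +80 → 80 ≥ 50
  Hale: +20 → 20 < 60
  Norton: +50 → 50 ≥ 30
Round 2 — Calder, Elm, Norton default.
  Alder: +70 → 70 ≥ 40
  Dover: +15 → 25 < 100
  Hale: +80 → 100 ≥ 60
Round 3 — Alder, Hale default.
  Morley: +10+20 → 30 < 70
No further defaults.

6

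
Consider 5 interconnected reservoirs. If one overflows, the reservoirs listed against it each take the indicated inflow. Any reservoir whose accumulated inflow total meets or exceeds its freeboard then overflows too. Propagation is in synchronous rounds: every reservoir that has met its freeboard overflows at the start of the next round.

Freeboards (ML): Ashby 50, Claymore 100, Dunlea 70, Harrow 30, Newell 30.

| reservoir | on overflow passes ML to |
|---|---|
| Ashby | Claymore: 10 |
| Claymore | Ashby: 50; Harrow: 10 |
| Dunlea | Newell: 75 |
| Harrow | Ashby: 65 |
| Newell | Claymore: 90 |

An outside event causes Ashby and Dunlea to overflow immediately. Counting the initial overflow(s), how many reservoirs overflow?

4

Round 1 — Ashby, Dunlea overflow (initial).
  Claymore: +10 → 10 < 100
  Newell: +75 → 75 ≥ 30
Round 2 — Newell overflows.
  Claymore: +90 → 100 ≥ 100
Round 3 — Claymore overflows.
  Harrow: +10 → 10 < 30
No further overflows.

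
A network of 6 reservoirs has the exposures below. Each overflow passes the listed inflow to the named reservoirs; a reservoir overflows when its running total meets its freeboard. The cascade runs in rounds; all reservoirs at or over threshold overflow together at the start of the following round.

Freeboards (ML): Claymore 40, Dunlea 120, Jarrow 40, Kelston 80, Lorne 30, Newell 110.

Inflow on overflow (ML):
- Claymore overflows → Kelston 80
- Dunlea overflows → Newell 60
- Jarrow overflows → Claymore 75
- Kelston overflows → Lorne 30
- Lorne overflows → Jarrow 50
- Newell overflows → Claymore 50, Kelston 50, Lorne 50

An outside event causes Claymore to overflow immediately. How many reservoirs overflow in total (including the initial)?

4

Round 1 — Claymore overflows (initial).
  Kelston: +80 → 80 ≥ 80
Round 2 — Kelston overflows.
  Lorne: +30 → 30 ≥ 30
Round 3 — Lorne overflows.
  Jarrow: +50 → 50 ≥ 40
Round 4 — Jarrow overflows.
No further overflows.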